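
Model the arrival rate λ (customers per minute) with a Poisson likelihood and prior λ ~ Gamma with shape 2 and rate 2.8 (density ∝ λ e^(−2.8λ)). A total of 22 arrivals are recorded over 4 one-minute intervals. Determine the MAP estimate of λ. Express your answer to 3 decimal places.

λ̂_MAP = 3.382

Σxᵢ = 22, n = 4.
Posterior ∝ λe^(−2.8λ) · λ^22e^(−4λ) = λ^23e^(−6.8λ), i.e. Gamma(shape=24, rate=6.8).
The mode of a Gamma(a, b) with a ≥ 1 (shape–rate) is (a−1)/b = 23/6.8 ≈ 3.382.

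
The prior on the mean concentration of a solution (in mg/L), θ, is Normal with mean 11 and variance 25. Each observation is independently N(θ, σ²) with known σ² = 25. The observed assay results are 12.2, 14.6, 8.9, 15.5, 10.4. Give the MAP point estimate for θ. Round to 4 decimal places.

θ̂_MAP = 12.1000

n = 5; x̄ = (12.2 + 14.6 + 8.9 + 15.5 + 10.4)/5 = 61.6/5 = 12.32.
For a Normal prior and Normal likelihood with known variance, the posterior is Normal; its mode equals its mean, the precision-weighted average.
Prior precision 1/σ₀² = 1/25 = 0.04; data precision n/σ² = 5/25 = 0.2.
θ̂ = (0.04·11 + 0.2·12.32) / (0.04 + 0.2) = 2.904/0.24 = 12.1000.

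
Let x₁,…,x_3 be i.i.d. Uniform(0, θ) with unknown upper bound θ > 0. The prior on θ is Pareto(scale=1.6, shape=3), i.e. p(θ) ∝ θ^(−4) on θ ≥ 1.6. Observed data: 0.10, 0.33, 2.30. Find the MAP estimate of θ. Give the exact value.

θ̂_MAP = 2.30

The Uniform(0, θ) likelihood is θ^(−n) for θ ≥ max(xᵢ), zero otherwise. Here max(xᵢ) = 2.30.
Posterior ∝ θ^(−4) · θ^(−3) = θ^(−7) on θ ≥ max(1.6, 2.30) = 2.30.
This density is strictly decreasing in θ, so the posterior mode lies at the lower boundary of the support.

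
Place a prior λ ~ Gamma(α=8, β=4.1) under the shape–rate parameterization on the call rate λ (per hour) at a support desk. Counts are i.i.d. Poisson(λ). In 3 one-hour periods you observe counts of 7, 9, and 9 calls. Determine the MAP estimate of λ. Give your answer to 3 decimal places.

λ̂_MAP = 4.507

Σxᵢ = 7+9+9 = 25, with n = 3.
Posterior ∝ λ^7e^(−4.1λ) · λ^25e^(−3λ) = λ^32e^(−7.1λ), i.e. Gamma(shape=33, rate=7.1).
The mode of a Gamma(a, b) with a ≥ 1 (shape–rate) is (a−1)/b = 32/7.1 ≈ 4.507.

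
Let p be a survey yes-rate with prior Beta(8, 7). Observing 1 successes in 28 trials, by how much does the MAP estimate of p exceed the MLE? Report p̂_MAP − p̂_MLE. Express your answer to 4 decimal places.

MAP − MLE = 0.1594

Posterior is Beta(9, 34); MAP = (9−1)/(43−2) = 8/41 ≈ 0.19512.
MLE ignores the prior: p̂_MLE = k/n = 1/28 ≈ 0.03571.
Difference = 8/41 − 1/28 = 183/1148 ≈ 0.1594.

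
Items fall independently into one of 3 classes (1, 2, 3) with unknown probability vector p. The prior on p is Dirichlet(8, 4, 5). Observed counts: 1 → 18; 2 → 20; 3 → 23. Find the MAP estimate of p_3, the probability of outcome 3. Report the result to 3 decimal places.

MAP estimate: 0.360

The posterior is Dirichlet(αᵢ + nᵢ) = Dirichlet(26, 24, 28).
For a Dirichlet(a₁,…,a_K) with all aᵢ > 1, the mode has j-th component (aⱼ − 1)/(Σaᵢ − K).
Here Σaᵢ = 78 and K = 3, so p_3 = (28 − 1)/(78 − 3) = 27/75 ≈ 0.360.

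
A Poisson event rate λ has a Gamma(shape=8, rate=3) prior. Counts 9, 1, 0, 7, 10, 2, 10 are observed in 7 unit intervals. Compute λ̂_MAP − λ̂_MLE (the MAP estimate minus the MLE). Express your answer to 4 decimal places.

Σxᵢ = 39. Posterior is Gamma(47, 10); MAP = (47−1)/10 = 46/10 ≈ 4.60000.
MLE = x̄ = 39/7 ≈ 5.57143.
Difference = 46/10 − 39/7 = -34/35 ≈ -0.9714.

MAP − MLE = -0.9714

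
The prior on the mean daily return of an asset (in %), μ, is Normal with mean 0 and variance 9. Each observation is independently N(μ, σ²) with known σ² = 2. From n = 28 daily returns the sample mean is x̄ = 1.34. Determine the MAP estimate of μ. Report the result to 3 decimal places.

n = 28, x̄ = 1.34.
For a Normal prior and Normal likelihood with known variance, the posterior is Normal; its mode equals its mean, the precision-weighted average.
Prior precision 1/σ₀² = 1/9; data precision n/σ² = 28/2 = 14.
μ̂ = ((1/9)·0 + 14·1.34) / (1/9 + 14) = 18.76/(127/9) = 4221/3175 ≈ 1.329.

μ̂_MAP = 1.329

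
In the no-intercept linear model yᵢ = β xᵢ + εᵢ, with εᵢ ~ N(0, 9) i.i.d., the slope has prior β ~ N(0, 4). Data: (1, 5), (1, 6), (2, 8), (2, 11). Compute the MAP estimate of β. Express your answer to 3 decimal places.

log p(β | y) = −Σ(yᵢ − βxᵢ)²/(2·9) − β²/(2·4) + const.
Setting the derivative to zero: Σxᵢ(yᵢ − βxᵢ)/9 − β/4 = 0, so β = Σxᵢyᵢ / (Σxᵢ² + σ²/τ²).
Σxᵢyᵢ = 1·5 + 1·6 + 2·8 + 2·11 = 49; Σxᵢ² = 10; σ²/τ² = 2.25.
β̂_MAP = 49 / (10 + 2.25) = 49/12.25 ≈ 4.000.

β̂_MAP = 4.000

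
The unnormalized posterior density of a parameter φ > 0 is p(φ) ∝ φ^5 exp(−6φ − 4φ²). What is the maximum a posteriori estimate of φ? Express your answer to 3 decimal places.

ℓ'(φ) = 5/φ − 6 − 8φ. Setting this to zero and multiplying by φ: 8φ² + 6φ − 5 = 0.
φ = (−6 + √(6² + 4·8·5)) / (2·8) = (−6 + √196) / 16 = (−6 + 14)/16 = 1/2.
ℓ''(φ) = −5/φ² − 8 < 0, confirming a maximum.

φ̂_MAP = 0.500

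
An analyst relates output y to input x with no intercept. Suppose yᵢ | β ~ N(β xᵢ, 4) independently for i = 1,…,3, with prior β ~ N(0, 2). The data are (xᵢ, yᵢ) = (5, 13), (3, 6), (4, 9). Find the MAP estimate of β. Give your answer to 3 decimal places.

β̂_MAP = 2.288

log p(β | y) = −Σ(yᵢ − βxᵢ)²/(2·4) − β²/(2·2) + const.
Setting the derivative to zero: Σxᵢ(yᵢ − βxᵢ)/4 − β/2 = 0, so β = Σxᵢyᵢ / (Σxᵢ² + σ²/τ²).
Σxᵢyᵢ = 5·13 + 3·6 + 4·9 = 119; Σxᵢ² = 50; σ²/τ² = 2.
β̂_MAP = 119 / (50 + 2) = 119/52 ≈ 2.288.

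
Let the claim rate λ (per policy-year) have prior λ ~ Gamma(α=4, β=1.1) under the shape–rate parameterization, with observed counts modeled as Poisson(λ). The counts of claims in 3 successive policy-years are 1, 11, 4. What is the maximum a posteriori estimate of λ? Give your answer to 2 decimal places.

Σxᵢ = 1+11+4 = 16, with n = 3.
Posterior ∝ λ^3e^(−1.1λ) · λ^16e^(−3λ) = λ^19e^(−4.1λ), i.e. Gamma(shape=20, rate=4.1).
The mode of a Gamma(a, b) with a ≥ 1 (shape–rate) is (a−1)/b = 19/4.1 ≈ 4.63.

λ̂_MAP = 4.63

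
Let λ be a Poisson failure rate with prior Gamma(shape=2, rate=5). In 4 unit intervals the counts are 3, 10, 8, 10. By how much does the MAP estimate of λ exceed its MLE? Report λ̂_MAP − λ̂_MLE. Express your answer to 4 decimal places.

MAP − MLE = -4.1944

Σxᵢ = 31. Posterior is Gamma(33, 9); MAP = (33−1)/9 = 32/9 ≈ 3.55556.
MLE = x̄ = 31/4 ≈ 7.75000.
Difference = 32/9 − 31/4 = -151/36 ≈ -4.1944.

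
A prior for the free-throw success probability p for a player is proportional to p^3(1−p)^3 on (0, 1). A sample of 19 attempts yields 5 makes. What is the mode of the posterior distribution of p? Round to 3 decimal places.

p̂_MAP = 0.320

The prior density ∝ p^3(1−p)^3 is the kernel of Beta(4, 4).
Data: 5 successes in 19 trials. The binomial likelihood contributes p^5(1−p)^14, so the posterior is Beta(4+5, 4+14) = Beta(9, 18).
For Beta(a, b) with a, b > 1 the mode is (a−1)/(a+b−2) = 8/25 ≈ 0.320.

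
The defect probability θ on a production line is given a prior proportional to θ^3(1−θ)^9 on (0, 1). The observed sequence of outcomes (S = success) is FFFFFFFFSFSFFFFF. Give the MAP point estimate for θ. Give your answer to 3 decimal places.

The prior density ∝ θ^3(1−θ)^9 is the kernel of Beta(4, 10).
Data: 2 successes in 16 trials (from the sequence). The binomial likelihood contributes θ^2(1−θ)^14, so the posterior is Beta(4+2, 10+14) = Beta(6, 24).
For Beta(a, b) with a, b > 1 the mode is (a−1)/(a+b−2) = 5/28 ≈ 0.179.

θ̂_MAP = 0.179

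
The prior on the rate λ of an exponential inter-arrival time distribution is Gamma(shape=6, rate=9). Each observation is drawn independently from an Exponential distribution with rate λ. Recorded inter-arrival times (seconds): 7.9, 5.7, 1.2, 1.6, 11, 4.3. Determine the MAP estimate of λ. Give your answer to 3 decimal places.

The Exponential(rate=λ) likelihood is ∝ λ^n e^(−λΣtᵢ). Here n = 6 and Σtᵢ = 7.9 + 5.7 + 1.2 + 1.6 + 11 + 4.3 = 31.7.
Posterior ∝ λ^5e^(−9λ) · λ^6e^(−31.7λ) = λ^11e^(−40.7λ), i.e. Gamma(12, 40.7).
Mode = (a−1)/b = 11/40.7 ≈ 0.270.

λ̂_MAP = 0.270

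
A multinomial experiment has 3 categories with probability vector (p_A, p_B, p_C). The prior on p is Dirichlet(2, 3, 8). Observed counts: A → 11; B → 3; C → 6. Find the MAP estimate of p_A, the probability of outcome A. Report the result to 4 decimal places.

MAP estimate of p_A = 0.4000

The posterior is Dirichlet(αᵢ + nᵢ) = Dirichlet(13, 6, 14).
For a Dirichlet(a₁,…,a_K) with all aᵢ > 1, the mode has j-th component (aⱼ − 1)/(Σaᵢ − K).
Here Σaᵢ = 33 and K = 3, so p_A = (13 − 1)/(33 − 3) = 12/30 ≈ 0.4000.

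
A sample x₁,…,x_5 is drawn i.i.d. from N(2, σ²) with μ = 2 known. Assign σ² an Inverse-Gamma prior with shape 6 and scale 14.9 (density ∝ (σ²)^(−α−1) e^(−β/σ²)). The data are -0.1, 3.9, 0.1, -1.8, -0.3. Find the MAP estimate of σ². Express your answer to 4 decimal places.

σ̂²_MAP = 3.2189

Sum of squared deviations about the known mean: SS = (-0.1−2)² + (3.9−2)² + (0.1−2)² + (-1.8−2)² + (-0.3−2)² = 31.36.
The Normal likelihood contributes (σ²)^(−n/2) exp(−SS/(2σ²)), so the posterior is Inverse-Gamma(α + n/2, β + SS/2) = Inverse-Gamma(8.5, 30.58).
The mode of Inverse-Gamma(a, b) is b/(a+1) = 30.58/9.5 ≈ 3.2189.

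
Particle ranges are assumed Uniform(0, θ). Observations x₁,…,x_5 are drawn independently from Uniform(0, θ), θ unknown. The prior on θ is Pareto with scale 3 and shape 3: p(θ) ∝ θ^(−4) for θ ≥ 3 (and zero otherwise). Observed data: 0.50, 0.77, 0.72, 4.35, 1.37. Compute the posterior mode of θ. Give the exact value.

θ̂_MAP = 4.35

The Uniform(0, θ) likelihood is θ^(−n) for θ ≥ max(xᵢ), zero otherwise. Here max(xᵢ) = 4.35.
Posterior ∝ θ^(−4) · θ^(−5) = θ^(−9) on θ ≥ max(3, 4.35) = 4.35.
This density is strictly decreasing in θ, so the posterior mode lies at the lower boundary of the support.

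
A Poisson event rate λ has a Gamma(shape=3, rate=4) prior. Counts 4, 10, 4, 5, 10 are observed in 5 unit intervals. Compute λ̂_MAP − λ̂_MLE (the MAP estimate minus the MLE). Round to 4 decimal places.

MAP − MLE = -2.7111

Σxᵢ = 33. Posterior is Gamma(36, 9); MAP = (36−1)/9 = 35/9 ≈ 3.88889.
MLE = x̄ = 33/5 ≈ 6.60000.
Difference = 35/9 − 33/5 = -122/45 ≈ -2.7111.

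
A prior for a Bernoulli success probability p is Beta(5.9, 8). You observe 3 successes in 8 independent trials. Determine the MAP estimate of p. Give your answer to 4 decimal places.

p̂_MAP = 0.3970

Prior: Beta(5.9, 8).
Data: 3 successes in 8 trials. The binomial likelihood contributes p^3(1−p)^5, so the posterior is Beta(5.9+3, 8+5) = Beta(8.9, 13).
For Beta(a, b) with a, b > 1 the mode is (a−1)/(a+b−2) = 7.9/19.9 ≈ 0.3970.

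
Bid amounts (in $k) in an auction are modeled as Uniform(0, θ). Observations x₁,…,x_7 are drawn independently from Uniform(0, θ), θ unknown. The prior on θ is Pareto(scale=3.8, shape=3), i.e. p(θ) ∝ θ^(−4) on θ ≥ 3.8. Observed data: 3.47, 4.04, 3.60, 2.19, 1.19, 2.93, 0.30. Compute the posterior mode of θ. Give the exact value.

θ̂_MAP = 4.04

The Uniform(0, θ) likelihood is θ^(−n) for θ ≥ max(xᵢ), zero otherwise. Here max(xᵢ) = 4.04.
Posterior ∝ θ^(−4) · θ^(−7) = θ^(−11) on θ ≥ max(3.8, 4.04) = 4.04.
This density is strictly decreasing in θ, so the posterior mode lies at the lower boundary of the support.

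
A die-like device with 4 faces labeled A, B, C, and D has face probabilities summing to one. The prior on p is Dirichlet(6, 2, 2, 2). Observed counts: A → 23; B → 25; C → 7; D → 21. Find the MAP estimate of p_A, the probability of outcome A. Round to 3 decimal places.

The posterior is Dirichlet(αᵢ + nᵢ) = Dirichlet(29, 27, 9, 23).
For a Dirichlet(a₁,…,a_K) with all aᵢ > 1, the mode has j-th component (aⱼ − 1)/(Σaᵢ − K).
Here Σaᵢ = 88 and K = 4, so p_A = (29 − 1)/(88 − 4) = 28/84 ≈ 0.333.

MAP estimate of p_A = 0.333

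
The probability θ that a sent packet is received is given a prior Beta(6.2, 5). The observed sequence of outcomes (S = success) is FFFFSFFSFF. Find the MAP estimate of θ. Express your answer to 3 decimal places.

θ̂_MAP = 0.375

Prior: Beta(6.2, 5).
Data: 2 successes in 10 trials (from the sequence). The binomial likelihood contributes θ^2(1−θ)^8, so the posterior is Beta(6.2+2, 5+8) = Beta(8.2, 13).
For Beta(a, b) with a, b > 1 the mode is (a−1)/(a+b−2) = 7.2/19.2 ≈ 0.375.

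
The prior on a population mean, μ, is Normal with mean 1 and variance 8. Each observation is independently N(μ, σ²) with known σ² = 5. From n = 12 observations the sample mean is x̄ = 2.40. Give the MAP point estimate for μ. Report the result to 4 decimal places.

μ̂_MAP = 2.3307

n = 12, x̄ = 2.40.
For a Normal prior and Normal likelihood with known variance, the posterior is Normal; its mode equals its mean, the precision-weighted average.
Prior precision 1/σ₀² = 1/8 = 0.125; data precision n/σ² = 12/5 = 2.4.
μ̂ = (0.125·1 + 2.4·2.4) / (0.125 + 2.4) = 5.885/2.525 = 1177/505 ≈ 2.3307.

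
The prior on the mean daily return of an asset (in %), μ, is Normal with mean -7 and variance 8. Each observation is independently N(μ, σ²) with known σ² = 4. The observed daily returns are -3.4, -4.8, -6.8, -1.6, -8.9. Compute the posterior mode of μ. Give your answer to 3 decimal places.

μ̂_MAP = -5.273

n = 5; x̄ = ((-3.4) + (-4.8) + (-6.8) + (-1.6) + (-8.9))/5 = -25.5/5 = -5.1.
For a Normal prior and Normal likelihood with known variance, the posterior is Normal; its mode equals its mean, the precision-weighted average.
Prior precision 1/σ₀² = 1/8 = 0.125; data precision n/σ² = 5/4 = 1.25.
μ̂ = (0.125·(-7) + 1.25·(-5.1)) / (0.125 + 1.25) = (-7.25)/1.375 = -58/11 ≈ -5.273.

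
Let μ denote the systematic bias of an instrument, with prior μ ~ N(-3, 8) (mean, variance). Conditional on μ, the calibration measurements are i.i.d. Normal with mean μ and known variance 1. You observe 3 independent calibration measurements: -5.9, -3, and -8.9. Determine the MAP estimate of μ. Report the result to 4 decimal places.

μ̂_MAP = -5.8160

n = 3; x̄ = ((-5.9) + (-3) + (-8.9))/3 = -17.8/3 = -89/15 ≈ -5.9333.
For a Normal prior and Normal likelihood with known variance, the posterior is Normal; its mode equals its mean, the precision-weighted average.
Prior precision 1/σ₀² = 1/8 = 0.125; data precision n/σ² = 3/1 = 3.
μ̂ = (0.125·(-3) + 3·(-89/15)) / (0.125 + 3) = (-18.175)/3.125 = -5.8160.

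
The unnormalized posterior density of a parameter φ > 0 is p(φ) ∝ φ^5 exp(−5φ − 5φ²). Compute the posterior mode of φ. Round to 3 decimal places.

φ̂_MAP = 0.500

ℓ'(φ) = 5/φ − 5 − 10φ. Setting this to zero and multiplying by φ: 10φ² + 5φ − 5 = 0.
φ = (−5 + √(5² + 4·10·5)) / (2·10) = (−5 + √225) / 20 = (−5 + 15)/20 = 1/2.
ℓ''(φ) = −5/φ² − 10 < 0, confirming a maximum.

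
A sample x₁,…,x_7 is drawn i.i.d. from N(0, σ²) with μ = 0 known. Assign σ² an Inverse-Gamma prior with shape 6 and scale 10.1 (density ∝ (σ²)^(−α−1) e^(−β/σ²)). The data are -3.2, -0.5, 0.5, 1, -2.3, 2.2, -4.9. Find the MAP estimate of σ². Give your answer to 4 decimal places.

σ̂²_MAP = 3.1467

Sum of squared deviations about the known mean: SS = (-3.2−0)² + (-0.5−0)² + (0.5−0)² + (1−0)² + (-2.3−0)² + (2.2−0)² + (-4.9−0)² = 45.88.
The Normal likelihood contributes (σ²)^(−n/2) exp(−SS/(2σ²)), so the posterior is Inverse-Gamma(α + n/2, β + SS/2) = Inverse-Gamma(9.5, 33.04).
The mode of Inverse-Gamma(a, b) is b/(a+1) = 33.04/10.5 ≈ 3.1467.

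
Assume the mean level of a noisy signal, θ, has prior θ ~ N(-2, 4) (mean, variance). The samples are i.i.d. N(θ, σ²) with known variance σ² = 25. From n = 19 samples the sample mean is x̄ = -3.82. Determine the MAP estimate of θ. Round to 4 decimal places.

θ̂_MAP = -3.3695

n = 19, x̄ = -3.82.
For a Normal prior and Normal likelihood with known variance, the posterior is Normal; its mode equals its mean, the precision-weighted average.
Prior precision 1/σ₀² = 1/4 = 0.25; data precision n/σ² = 19/25 = 0.76.
θ̂ = (0.25·(-2) + 0.76·(-3.82)) / (0.25 + 0.76) = (-3.4032)/1.01 = -8508/2525 ≈ -3.3695.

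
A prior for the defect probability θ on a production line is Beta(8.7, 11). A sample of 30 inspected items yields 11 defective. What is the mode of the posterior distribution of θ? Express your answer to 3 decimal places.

Prior: Beta(8.7, 11).
Data: 11 successes in 30 trials. The binomial likelihood contributes θ^11(1−θ)^19, so the posterior is Beta(8.7+11, 11+19) = Beta(19.7, 30).
For Beta(a, b) with a, b > 1 the mode is (a−1)/(a+b−2) = 18.7/47.7 ≈ 0.392.

θ̂_MAP = 0.392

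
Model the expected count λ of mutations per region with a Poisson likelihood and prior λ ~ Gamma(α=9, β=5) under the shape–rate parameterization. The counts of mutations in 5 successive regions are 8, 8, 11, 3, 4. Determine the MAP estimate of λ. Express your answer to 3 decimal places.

Σxᵢ = 8+8+11+3+4 = 34, with n = 5.
Posterior ∝ λ^8e^(−5λ) · λ^34e^(−5λ) = λ^42e^(−10λ), i.e. Gamma(shape=43, rate=10).
The mode of a Gamma(a, b) with a ≥ 1 (shape–rate) is (a−1)/b = 42/10 ≈ 4.200.

λ̂_MAP = 4.200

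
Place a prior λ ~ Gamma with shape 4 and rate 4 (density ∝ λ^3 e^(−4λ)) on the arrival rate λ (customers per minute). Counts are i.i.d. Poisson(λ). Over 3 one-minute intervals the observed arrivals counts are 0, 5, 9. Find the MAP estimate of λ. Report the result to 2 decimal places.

λ̂_MAP = 2.43

Σxᵢ = 0+5+9 = 14, with n = 3.
Posterior ∝ λ^3e^(−4λ) · λ^14e^(−3λ) = λ^17e^(−7λ), i.e. Gamma(shape=18, rate=7).
The mode of a Gamma(a, b) with a ≥ 1 (shape–rate) is (a−1)/b = 17/7 ≈ 2.43.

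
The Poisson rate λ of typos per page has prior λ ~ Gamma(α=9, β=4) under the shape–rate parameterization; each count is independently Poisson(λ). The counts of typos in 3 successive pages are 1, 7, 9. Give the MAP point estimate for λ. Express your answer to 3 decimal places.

Σxᵢ = 1+7+9 = 17, with n = 3.
Posterior ∝ λ^8e^(−4λ) · λ^17e^(−3λ) = λ^25e^(−7λ), i.e. Gamma(shape=26, rate=7).
The mode of a Gamma(a, b) with a ≥ 1 (shape–rate) is (a−1)/b = 25/7 ≈ 3.571.

λ̂_MAP = 3.571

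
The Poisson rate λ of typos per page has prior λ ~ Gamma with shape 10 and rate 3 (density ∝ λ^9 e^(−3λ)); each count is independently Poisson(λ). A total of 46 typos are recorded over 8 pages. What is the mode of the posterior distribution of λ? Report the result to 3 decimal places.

λ̂_MAP = 5.000

Σxᵢ = 46, n = 8.
Posterior ∝ λ^9e^(−3λ) · λ^46e^(−8λ) = λ^55e^(−11λ), i.e. Gamma(shape=56, rate=11).
The mode of a Gamma(a, b) with a ≥ 1 (shape–rate) is (a−1)/b = 55/11 ≈ 5.000.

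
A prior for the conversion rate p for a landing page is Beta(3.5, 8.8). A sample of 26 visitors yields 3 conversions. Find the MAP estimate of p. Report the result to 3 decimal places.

p̂_MAP = 0.152

Prior: Beta(3.5, 8.8).
Data: 3 successes in 26 trials. The binomial likelihood contributes p^3(1−p)^23, so the posterior is Beta(3.5+3, 8.8+23) = Beta(6.5, 31.8).
For Beta(a, b) with a, b > 1 the mode is (a−1)/(a+b−2) = 5.5/36.3 ≈ 0.152.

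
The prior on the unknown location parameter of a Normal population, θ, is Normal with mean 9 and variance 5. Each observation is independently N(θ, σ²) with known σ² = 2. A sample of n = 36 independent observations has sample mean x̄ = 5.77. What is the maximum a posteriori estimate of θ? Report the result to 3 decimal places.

n = 36, x̄ = 5.77.
For a Normal prior and Normal likelihood with known variance, the posterior is Normal; its mode equals its mean, the precision-weighted average.
Prior precision 1/σ₀² = 1/5 = 0.2; data precision n/σ² = 36/2 = 18.
θ̂ = (0.2·9 + 18·5.77) / (0.2 + 18) = 105.66/18.2 = 5283/910 ≈ 5.805.

θ̂_MAP = 5.805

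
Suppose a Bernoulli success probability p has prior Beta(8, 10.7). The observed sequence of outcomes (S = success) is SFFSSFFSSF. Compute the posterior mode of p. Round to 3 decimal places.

p̂_MAP = 0.449

Prior: Beta(8, 10.7).
Data: 5 successes in 10 trials (from the sequence). The binomial likelihood contributes p^5(1−p)^5, so the posterior is Beta(8+5, 10.7+5) = Beta(13, 15.7).
For Beta(a, b) with a, b > 1 the mode is (a−1)/(a+b−2) = 12/26.7 ≈ 0.449.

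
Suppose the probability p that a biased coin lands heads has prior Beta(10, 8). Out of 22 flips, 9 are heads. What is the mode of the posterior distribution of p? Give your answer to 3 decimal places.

p̂_MAP = 0.474

Prior: Beta(10, 8).
Data: 9 successes in 22 trials. The binomial likelihood contributes p^9(1−p)^13, so the posterior is Beta(10+9, 8+13) = Beta(19, 21).
For Beta(a, b) with a, b > 1 the mode is (a−1)/(a+b−2) = 18/38 ≈ 0.474.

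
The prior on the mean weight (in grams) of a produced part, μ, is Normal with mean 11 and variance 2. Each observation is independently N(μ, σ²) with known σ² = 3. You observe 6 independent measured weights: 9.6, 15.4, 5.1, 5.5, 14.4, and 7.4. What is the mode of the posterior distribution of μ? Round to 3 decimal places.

μ̂_MAP = 9.853

n = 6; x̄ = (9.6 + 15.4 + 5.1 + 5.5 + 14.4 + 7.4)/6 = 57.4/6 = 287/30 ≈ 9.5667.
For a Normal prior and Normal likelihood with known variance, the posterior is Normal; its mode equals its mean, the precision-weighted average.
Prior precision 1/σ₀² = 1/2 = 0.5; data precision n/σ² = 6/3 = 2.
μ̂ = (0.5·11 + 2·(287/30)) / (0.5 + 2) = (739/30)/2.5 = 739/75 ≈ 9.853.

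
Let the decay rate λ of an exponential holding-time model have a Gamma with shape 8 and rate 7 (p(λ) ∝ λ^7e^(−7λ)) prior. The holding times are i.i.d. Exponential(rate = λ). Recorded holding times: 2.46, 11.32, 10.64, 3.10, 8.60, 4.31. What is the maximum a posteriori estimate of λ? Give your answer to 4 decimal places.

The Exponential(rate=λ) likelihood is ∝ λ^n e^(−λΣtᵢ). Here n = 6 and Σtᵢ = 2.46 + 11.32 + 10.64 + 3.10 + 8.60 + 4.31 = 40.43.
Posterior ∝ λ^7e^(−7λ) · λ^6e^(−40.43λ) = λ^13e^(−47.43λ), i.e. Gamma(14, 47.43).
Mode = (a−1)/b = 13/47.43 ≈ 0.2741.

λ̂_MAP = 0.2741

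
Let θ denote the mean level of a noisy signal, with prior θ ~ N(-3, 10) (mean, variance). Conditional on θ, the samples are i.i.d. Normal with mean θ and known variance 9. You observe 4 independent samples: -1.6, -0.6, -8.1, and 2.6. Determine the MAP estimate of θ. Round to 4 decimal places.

n = 4; x̄ = ((-1.6) + (-0.6) + (-8.1) + 2.6)/4 = -7.7/4 = -1.925.
For a Normal prior and Normal likelihood with known variance, the posterior is Normal; its mode equals its mean, the precision-weighted average.
Prior precision 1/σ₀² = 1/10 = 0.1; data precision n/σ² = 4/9.
θ̂ = (0.1·(-3) + (4/9)·(-1.925)) / (0.1 + 4/9) = (-52/45)/(49/90) = -104/49 ≈ -2.1224.

θ̂_MAP = -2.1224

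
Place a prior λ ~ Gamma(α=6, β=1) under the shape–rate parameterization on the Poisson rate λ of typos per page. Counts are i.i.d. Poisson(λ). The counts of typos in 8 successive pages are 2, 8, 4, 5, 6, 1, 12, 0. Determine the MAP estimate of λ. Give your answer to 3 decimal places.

Σxᵢ = 2+8+4+5+6+1+12+0 = 38, with n = 8.
Posterior ∝ λ^5e^(−1λ) · λ^38e^(−8λ) = λ^43e^(−9λ), i.e. Gamma(shape=44, rate=9).
The mode of a Gamma(a, b) with a ≥ 1 (shape–rate) is (a−1)/b = 43/9 ≈ 4.778.

λ̂_MAP = 4.778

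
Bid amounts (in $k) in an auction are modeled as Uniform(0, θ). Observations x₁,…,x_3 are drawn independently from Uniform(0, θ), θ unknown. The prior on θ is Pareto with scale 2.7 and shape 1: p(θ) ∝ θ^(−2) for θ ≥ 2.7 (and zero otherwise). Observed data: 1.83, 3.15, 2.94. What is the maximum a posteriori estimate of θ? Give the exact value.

The Uniform(0, θ) likelihood is θ^(−n) for θ ≥ max(xᵢ), zero otherwise. Here max(xᵢ) = 3.15.
Posterior ∝ θ^(−2) · θ^(−3) = θ^(−5) on θ ≥ max(2.7, 3.15) = 3.15.
This density is strictly decreasing in θ, so the posterior mode lies at the lower boundary of the support.

θ̂_MAP = 3.15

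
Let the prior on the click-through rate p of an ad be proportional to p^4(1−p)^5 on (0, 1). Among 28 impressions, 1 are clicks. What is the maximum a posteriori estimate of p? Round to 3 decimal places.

The prior density ∝ p^4(1−p)^5 is the kernel of Beta(5, 6).
Data: 1 success in 28 trials. The binomial likelihood contributes p(1−p)^27, so the posterior is Beta(5+1, 6+27) = Beta(6, 33).
For Beta(a, b) with a, b > 1 the mode is (a−1)/(a+b−2) = 5/37 ≈ 0.135.

p̂_MAP = 0.135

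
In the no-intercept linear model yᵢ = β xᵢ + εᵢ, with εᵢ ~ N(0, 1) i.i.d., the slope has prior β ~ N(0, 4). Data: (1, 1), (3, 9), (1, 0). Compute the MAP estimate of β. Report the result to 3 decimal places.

β̂_MAP = 2.489

log p(β | y) = −Σ(yᵢ − βxᵢ)²/(2·1) − β²/(2·4) + const.
Setting the derivative to zero: Σxᵢ(yᵢ − βxᵢ)/1 − β/4 = 0, so β = Σxᵢyᵢ / (Σxᵢ² + σ²/τ²).
Σxᵢyᵢ = 1·1 + 3·9 + 1·0 = 28; Σxᵢ² = 11; σ²/τ² = 0.25.
β̂_MAP = 28 / (11 + 0.25) = 28/11.25 ≈ 2.489.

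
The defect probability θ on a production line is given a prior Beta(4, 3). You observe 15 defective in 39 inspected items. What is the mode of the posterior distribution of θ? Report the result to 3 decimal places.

Prior: Beta(4, 3).
Data: 15 successes in 39 trials. The binomial likelihood contributes θ^15(1−θ)^24, so the posterior is Beta(4+15, 3+24) = Beta(19, 27).
For Beta(a, b) with a, b > 1 the mode is (a−1)/(a+b−2) = 18/44 ≈ 0.409.

θ̂_MAP = 0.409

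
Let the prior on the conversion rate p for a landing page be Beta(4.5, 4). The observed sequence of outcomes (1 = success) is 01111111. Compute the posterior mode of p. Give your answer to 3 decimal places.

p̂_MAP = 0.724

Prior: Beta(4.5, 4).
Data: 7 successes in 8 trials (from the sequence). The binomial likelihood contributes p^7(1−p)^1, so the posterior is Beta(4.5+7, 4+1) = Beta(11.5, 5).
For Beta(a, b) with a, b > 1 the mode is (a−1)/(a+b−2) = 10.5/14.5 ≈ 0.724.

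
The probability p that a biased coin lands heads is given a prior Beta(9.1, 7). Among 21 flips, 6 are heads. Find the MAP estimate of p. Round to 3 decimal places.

p̂_MAP = 0.402

Prior: Beta(9.1, 7).
Data: 6 successes in 21 trials. The binomial likelihood contributes p^6(1−p)^15, so the posterior is Beta(9.1+6, 7+15) = Beta(15.1, 22).
For Beta(a, b) with a, b > 1 the mode is (a−1)/(a+b−2) = 14.1/35.1 ≈ 0.402.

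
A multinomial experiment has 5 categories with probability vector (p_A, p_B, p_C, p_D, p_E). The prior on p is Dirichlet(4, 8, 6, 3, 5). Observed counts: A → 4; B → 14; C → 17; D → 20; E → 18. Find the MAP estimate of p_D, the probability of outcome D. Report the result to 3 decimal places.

MAP estimate of p_D = 0.234

The posterior is Dirichlet(αᵢ + nᵢ) = Dirichlet(8, 22, 23, 23, 23).
For a Dirichlet(a₁,…,a_K) with all aᵢ > 1, the mode has j-th component (aⱼ − 1)/(Σaᵢ − K).
Here Σaᵢ = 99 and K = 5, so p_D = (23 − 1)/(99 − 5) = 22/94 ≈ 0.234.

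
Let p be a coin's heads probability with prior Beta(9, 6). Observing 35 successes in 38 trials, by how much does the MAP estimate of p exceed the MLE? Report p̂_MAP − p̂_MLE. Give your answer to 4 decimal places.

MAP − MLE = -0.0779

Posterior is Beta(44, 9); MAP = (44−1)/(53−2) = 43/51 ≈ 0.84314.
MLE ignores the prior: p̂_MLE = k/n = 35/38 ≈ 0.92105.
Difference = 43/51 − 35/38 = -151/1938 ≈ -0.0779.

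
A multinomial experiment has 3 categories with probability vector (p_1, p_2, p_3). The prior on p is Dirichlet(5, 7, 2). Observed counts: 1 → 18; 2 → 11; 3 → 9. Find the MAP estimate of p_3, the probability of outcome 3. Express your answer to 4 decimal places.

MAP estimate: 0.2041

The posterior is Dirichlet(αᵢ + nᵢ) = Dirichlet(23, 18, 11).
For a Dirichlet(a₁,…,a_K) with all aᵢ > 1, the mode has j-th component (aⱼ − 1)/(Σaᵢ − K).
Here Σaᵢ = 52 and K = 3, so p_3 = (11 − 1)/(52 − 3) = 10/49 ≈ 0.2041.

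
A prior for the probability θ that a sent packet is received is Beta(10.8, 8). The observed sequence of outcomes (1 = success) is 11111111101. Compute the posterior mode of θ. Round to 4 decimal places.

Prior: Beta(10.8, 8).
Data: 10 successes in 11 trials (from the sequence). The binomial likelihood contributes θ^10(1−θ)^1, so the posterior is Beta(10.8+10, 8+1) = Beta(20.8, 9).
For Beta(a, b) with a, b > 1 the mode is (a−1)/(a+b−2) = 19.8/27.8 ≈ 0.7122.

θ̂_MAP = 0.7122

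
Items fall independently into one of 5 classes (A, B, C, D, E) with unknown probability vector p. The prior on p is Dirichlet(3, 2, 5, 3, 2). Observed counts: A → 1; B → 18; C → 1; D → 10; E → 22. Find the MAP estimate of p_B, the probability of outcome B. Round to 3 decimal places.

MAP estimate of p_B = 0.306

The posterior is Dirichlet(αᵢ + nᵢ) = Dirichlet(4, 20, 6, 13, 24).
For a Dirichlet(a₁,…,a_K) with all aᵢ > 1, the mode has j-th component (aⱼ − 1)/(Σaᵢ − K).
Here Σaᵢ = 67 and K = 5, so p_B = (20 − 1)/(67 − 5) = 19/62 ≈ 0.306.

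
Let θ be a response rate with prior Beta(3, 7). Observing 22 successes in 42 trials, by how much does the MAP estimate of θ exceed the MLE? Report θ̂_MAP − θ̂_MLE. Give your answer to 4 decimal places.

MAP − MLE = -0.0438

Posterior is Beta(25, 27); MAP = (25−1)/(52−2) = 24/50 ≈ 0.48000.
MLE ignores the prior: θ̂_MLE = k/n = 22/42 ≈ 0.52381.
Difference = 24/50 − 22/42 = -23/525 ≈ -0.0438.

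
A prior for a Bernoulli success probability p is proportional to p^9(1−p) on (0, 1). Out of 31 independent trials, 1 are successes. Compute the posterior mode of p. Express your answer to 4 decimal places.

p̂_MAP = 0.2439

The prior density ∝ p^9(1−p)^1 is the kernel of Beta(10, 2).
Data: 1 success in 31 trials. The binomial likelihood contributes p(1−p)^30, so the posterior is Beta(10+1, 2+30) = Beta(11, 32).
For Beta(a, b) with a, b > 1 the mode is (a−1)/(a+b−2) = 10/41 ≈ 0.2439.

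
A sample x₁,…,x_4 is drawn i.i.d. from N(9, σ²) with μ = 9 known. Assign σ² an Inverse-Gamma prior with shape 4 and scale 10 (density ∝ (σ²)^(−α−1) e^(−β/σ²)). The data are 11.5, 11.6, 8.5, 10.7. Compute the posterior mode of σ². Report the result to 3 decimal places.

Sum of squared deviations about the known mean: SS = (11.5−9)² + (11.6−9)² + (8.5−9)² + (10.7−9)² = 16.15.
The Normal likelihood contributes (σ²)^(−n/2) exp(−SS/(2σ²)), so the posterior is Inverse-Gamma(α + n/2, β + SS/2) = Inverse-Gamma(6, 18.075).
The mode of Inverse-Gamma(a, b) is b/(a+1) = 18.075/7 ≈ 2.582.

σ̂²_MAP = 2.582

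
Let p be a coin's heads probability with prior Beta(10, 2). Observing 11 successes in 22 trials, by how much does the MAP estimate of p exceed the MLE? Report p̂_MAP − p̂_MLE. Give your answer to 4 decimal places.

Posterior is Beta(21, 13); MAP = (21−1)/(34−2) = 20/32 ≈ 0.62500.
MLE ignores the prior: p̂_MLE = k/n = 11/22 ≈ 0.50000.
Difference = 20/32 − 11/22 = 1/8 ≈ 0.1250.

MAP − MLE = 0.1250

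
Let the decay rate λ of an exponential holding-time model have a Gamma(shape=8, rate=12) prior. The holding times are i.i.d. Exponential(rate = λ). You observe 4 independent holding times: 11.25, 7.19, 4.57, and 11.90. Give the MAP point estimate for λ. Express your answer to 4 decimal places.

The Exponential(rate=λ) likelihood is ∝ λ^n e^(−λΣtᵢ). Here n = 4 and Σtᵢ = 11.25 + 7.19 + 4.57 + 11.90 = 34.91.
Posterior ∝ λ^7e^(−12λ) · λ^4e^(−34.91λ) = λ^11e^(−46.91λ), i.e. Gamma(12, 46.91).
Mode = (a−1)/b = 11/46.91 ≈ 0.2345.

λ̂_MAP = 0.2345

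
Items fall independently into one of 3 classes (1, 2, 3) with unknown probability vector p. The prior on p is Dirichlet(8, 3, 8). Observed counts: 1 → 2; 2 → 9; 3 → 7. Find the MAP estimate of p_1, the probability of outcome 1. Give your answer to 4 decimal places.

MAP estimate: 0.2647

The posterior is Dirichlet(αᵢ + nᵢ) = Dirichlet(10, 12, 15).
For a Dirichlet(a₁,…,a_K) with all aᵢ > 1, the mode has j-th component (aⱼ − 1)/(Σaᵢ − K).
Here Σaᵢ = 37 and K = 3, so p_1 = (10 − 1)/(37 − 3) = 9/34 ≈ 0.2647.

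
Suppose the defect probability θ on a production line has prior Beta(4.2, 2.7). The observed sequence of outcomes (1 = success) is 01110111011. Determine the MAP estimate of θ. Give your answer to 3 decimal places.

Prior: Beta(4.2, 2.7).
Data: 8 successes in 11 trials (from the sequence). The binomial likelihood contributes θ^8(1−θ)^3, so the posterior is Beta(4.2+8, 2.7+3) = Beta(12.2, 5.7).
For Beta(a, b) with a, b > 1 the mode is (a−1)/(a+b−2) = 11.2/15.9 ≈ 0.704.

θ̂_MAP = 0.704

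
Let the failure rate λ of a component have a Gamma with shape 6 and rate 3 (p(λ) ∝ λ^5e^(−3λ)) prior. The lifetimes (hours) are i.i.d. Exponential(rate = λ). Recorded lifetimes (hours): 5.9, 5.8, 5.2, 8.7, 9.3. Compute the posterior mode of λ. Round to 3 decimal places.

λ̂_MAP = 0.264

The Exponential(rate=λ) likelihood is ∝ λ^n e^(−λΣtᵢ). Here n = 5 and Σtᵢ = 5.9 + 5.8 + 5.2 + 8.7 + 9.3 = 34.9.
Posterior ∝ λ^5e^(−3λ) · λ^5e^(−34.9λ) = λ^10e^(−37.9λ), i.e. Gamma(11, 37.9).
Mode = (a−1)/b = 10/37.9 ≈ 0.264.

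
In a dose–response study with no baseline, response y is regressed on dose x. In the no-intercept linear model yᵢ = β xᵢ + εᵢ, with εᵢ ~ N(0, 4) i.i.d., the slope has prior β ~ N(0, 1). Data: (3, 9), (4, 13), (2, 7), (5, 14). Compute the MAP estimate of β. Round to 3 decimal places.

log p(β | y) = −Σ(yᵢ − βxᵢ)²/(2·4) − β²/(2·1) + const.
Setting the derivative to zero: Σxᵢ(yᵢ − βxᵢ)/4 − β/1 = 0, so β = Σxᵢyᵢ / (Σxᵢ² + σ²/τ²).
Σxᵢyᵢ = 3·9 + 4·13 + 2·7 + 5·14 = 163; Σxᵢ² = 54; σ²/τ² = 4.
β̂_MAP = 163 / (54 + 4) = 163/58 ≈ 2.810.

β̂_MAP = 2.810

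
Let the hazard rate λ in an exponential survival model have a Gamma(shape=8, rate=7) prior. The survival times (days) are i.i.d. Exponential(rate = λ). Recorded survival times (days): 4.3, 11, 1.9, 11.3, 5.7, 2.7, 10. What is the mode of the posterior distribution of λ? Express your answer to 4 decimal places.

The Exponential(rate=λ) likelihood is ∝ λ^n e^(−λΣtᵢ). Here n = 7 and Σtᵢ = 4.3 + 11 + 1.9 + 11.3 + 5.7 + 2.7 + 10 = 46.9.
Posterior ∝ λ^7e^(−7λ) · λ^7e^(−46.9λ) = λ^14e^(−53.9λ), i.e. Gamma(15, 53.9).
Mode = (a−1)/b = 14/53.9 ≈ 0.2597.

λ̂_MAP = 0.2597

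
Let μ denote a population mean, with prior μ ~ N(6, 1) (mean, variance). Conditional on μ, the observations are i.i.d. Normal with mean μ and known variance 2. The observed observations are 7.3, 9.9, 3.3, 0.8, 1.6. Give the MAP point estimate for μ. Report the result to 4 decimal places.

n = 5; x̄ = (7.3 + 9.9 + 3.3 + 0.8 + 1.6)/5 = 22.9/5 = 4.58.
For a Normal prior and Normal likelihood with known variance, the posterior is Normal; its mode equals its mean, the precision-weighted average.
Prior precision 1/σ₀² = 1/1 = 1; data precision n/σ² = 5/2 = 2.5.
μ̂ = (1·6 + 2.5·4.58) / (1 + 2.5) = 17.45/3.5 = 349/70 ≈ 4.9857.

μ̂_MAP = 4.9857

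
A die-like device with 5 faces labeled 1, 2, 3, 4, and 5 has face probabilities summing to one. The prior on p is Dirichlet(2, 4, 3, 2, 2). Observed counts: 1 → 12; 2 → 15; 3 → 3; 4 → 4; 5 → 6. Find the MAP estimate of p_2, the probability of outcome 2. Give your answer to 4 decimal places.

The posterior is Dirichlet(αᵢ + nᵢ) = Dirichlet(14, 19, 6, 6, 8).
For a Dirichlet(a₁,…,a_K) with all aᵢ > 1, the mode has j-th component (aⱼ − 1)/(Σaᵢ − K).
Here Σaᵢ = 53 and K = 5, so p_2 = (19 − 1)/(53 − 5) = 18/48 ≈ 0.3750.

MAP estimate: 0.3750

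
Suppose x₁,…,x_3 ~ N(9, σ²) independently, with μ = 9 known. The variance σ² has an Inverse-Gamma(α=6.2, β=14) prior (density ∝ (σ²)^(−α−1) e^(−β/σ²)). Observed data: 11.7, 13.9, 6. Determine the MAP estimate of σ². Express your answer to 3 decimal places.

Sum of squared deviations about the known mean: SS = (11.7−9)² + (13.9−9)² + (6−9)² = 40.3.
The Normal likelihood contributes (σ²)^(−n/2) exp(−SS/(2σ²)), so the posterior is Inverse-Gamma(α + n/2, β + SS/2) = Inverse-Gamma(7.7, 34.15).
The mode of Inverse-Gamma(a, b) is b/(a+1) = 34.15/8.7 ≈ 3.925.

σ̂²_MAP = 3.925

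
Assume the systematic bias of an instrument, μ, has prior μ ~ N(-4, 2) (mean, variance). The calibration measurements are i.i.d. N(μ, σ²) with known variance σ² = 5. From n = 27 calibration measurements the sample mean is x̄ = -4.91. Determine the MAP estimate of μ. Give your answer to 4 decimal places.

n = 27, x̄ = -4.91.
For a Normal prior and Normal likelihood with known variance, the posterior is Normal; its mode equals its mean, the precision-weighted average.
Prior precision 1/σ₀² = 1/2 = 0.5; data precision n/σ² = 27/5 = 5.4.
μ̂ = (0.5·(-4) + 5.4·(-4.91)) / (0.5 + 5.4) = (-28.514)/5.9 = -14257/2950 ≈ -4.8329.

μ̂_MAP = -4.8329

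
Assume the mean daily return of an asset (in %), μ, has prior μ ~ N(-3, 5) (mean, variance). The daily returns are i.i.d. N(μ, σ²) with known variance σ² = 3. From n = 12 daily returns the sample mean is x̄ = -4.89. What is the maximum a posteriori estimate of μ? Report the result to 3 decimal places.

μ̂_MAP = -4.800

n = 12, x̄ = -4.89.
For a Normal prior and Normal likelihood with known variance, the posterior is Normal; its mode equals its mean, the precision-weighted average.
Prior precision 1/σ₀² = 1/5 = 0.2; data precision n/σ² = 12/3 = 4.
μ̂ = (0.2·(-3) + 4·(-4.89)) / (0.2 + 4) = (-20.16)/4.2 = -4.800.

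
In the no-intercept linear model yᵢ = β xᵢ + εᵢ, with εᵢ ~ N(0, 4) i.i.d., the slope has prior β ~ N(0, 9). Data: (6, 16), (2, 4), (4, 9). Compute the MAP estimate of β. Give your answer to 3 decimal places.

β̂_MAP = 2.480

log p(β | y) = −Σ(yᵢ − βxᵢ)²/(2·4) − β²/(2·9) + const.
Setting the derivative to zero: Σxᵢ(yᵢ − βxᵢ)/4 − β/9 = 0, so β = Σxᵢyᵢ / (Σxᵢ² + σ²/τ²).
Σxᵢyᵢ = 6·16 + 2·4 + 4·9 = 140; Σxᵢ² = 56; σ²/τ² = 4/9.
β̂_MAP = 140 / (56 + 4/9) = 140/(508/9) = 315/127 ≈ 2.480.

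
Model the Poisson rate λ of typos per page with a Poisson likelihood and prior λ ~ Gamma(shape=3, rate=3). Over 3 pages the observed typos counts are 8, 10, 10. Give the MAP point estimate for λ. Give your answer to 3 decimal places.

λ̂_MAP = 5.000

Σxᵢ = 8+10+10 = 28, with n = 3.
Posterior ∝ λ^2e^(−3λ) · λ^28e^(−3λ) = λ^30e^(−6λ), i.e. Gamma(shape=31, rate=6).
The mode of a Gamma(a, b) with a ≥ 1 (shape–rate) is (a−1)/b = 30/6 ≈ 5.000.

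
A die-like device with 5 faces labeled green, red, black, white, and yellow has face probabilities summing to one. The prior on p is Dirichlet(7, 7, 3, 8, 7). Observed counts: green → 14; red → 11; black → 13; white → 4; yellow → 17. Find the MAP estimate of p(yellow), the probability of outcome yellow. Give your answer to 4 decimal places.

The posterior is Dirichlet(αᵢ + nᵢ) = Dirichlet(21, 18, 16, 12, 24).
For a Dirichlet(a₁,…,a_K) with all aᵢ > 1, the mode has j-th component (aⱼ − 1)/(Σaᵢ − K).
Here Σaᵢ = 91 and K = 5, so p(yellow) = (24 − 1)/(91 − 5) = 23/86 ≈ 0.2674.

MAP estimate of p(yellow) = 0.2674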